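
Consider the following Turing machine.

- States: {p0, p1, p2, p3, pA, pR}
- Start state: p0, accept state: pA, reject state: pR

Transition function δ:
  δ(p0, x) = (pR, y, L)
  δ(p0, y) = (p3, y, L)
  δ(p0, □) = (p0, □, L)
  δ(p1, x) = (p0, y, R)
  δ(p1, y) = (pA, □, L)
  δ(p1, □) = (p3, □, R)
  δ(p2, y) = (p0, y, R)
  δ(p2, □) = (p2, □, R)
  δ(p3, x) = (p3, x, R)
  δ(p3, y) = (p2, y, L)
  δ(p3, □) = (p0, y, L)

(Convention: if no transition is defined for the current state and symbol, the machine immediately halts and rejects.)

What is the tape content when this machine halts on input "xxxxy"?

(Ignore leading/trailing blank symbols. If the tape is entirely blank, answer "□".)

Execution trace:
Initial: [p0]xxxxy
Step 1: δ(p0, x) = (pR, y, L) → [pR]□yxxxy

The machine reaches the reject state pR and halts.

Final tape (ignoring leading/trailing blanks): yxxxy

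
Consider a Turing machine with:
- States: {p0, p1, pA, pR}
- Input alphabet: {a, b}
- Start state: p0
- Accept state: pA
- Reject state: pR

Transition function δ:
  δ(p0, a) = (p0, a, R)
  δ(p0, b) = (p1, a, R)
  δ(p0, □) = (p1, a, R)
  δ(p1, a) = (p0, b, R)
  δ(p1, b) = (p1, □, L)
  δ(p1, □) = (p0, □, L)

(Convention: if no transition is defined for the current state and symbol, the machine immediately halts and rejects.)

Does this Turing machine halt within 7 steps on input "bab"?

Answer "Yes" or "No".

Execution trace:
Initial: [p0]bab
Step 1: δ(p0, b) = (p1, a, R) → a[p1]ab
Step 2: δ(p1, a) = (p0, b, R) → ab[p0]b
Step 3: δ(p0, b) = (p1, a, R) → aba[p1]□
Step 4: δ(p1, □) = (p0, □, L) → ab[p0]a□
Step 5: δ(p0, a) = (p0, a, R) → aba[p0]□
Step 6: δ(p0, □) = (p1, a, R) → abaa[p1]□
Step 7: δ(p1, □) = (p0, □, L) → aba[p0]a□

The machine has not reached a halting state after 7 steps.
The machine did not halt within the 7-step bound.

Answer: No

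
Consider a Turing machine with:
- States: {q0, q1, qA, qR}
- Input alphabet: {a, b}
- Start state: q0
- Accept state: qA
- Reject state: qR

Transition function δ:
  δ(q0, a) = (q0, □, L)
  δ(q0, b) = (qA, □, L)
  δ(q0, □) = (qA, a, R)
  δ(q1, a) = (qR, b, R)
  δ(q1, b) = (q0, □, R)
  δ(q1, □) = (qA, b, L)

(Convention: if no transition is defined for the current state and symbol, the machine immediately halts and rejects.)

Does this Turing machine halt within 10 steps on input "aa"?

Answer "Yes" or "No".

Execution trace:
Initial: [q0]aa
Step 1: δ(q0, a) = (q0, □, L) → [q0]□□a
Step 2: δ(q0, □) = (qA, a, R) → a[qA]□a

The machine reaches the accept state qA and halts.
The machine halted after 2 steps (within the 10-step bound).

Answer: Yes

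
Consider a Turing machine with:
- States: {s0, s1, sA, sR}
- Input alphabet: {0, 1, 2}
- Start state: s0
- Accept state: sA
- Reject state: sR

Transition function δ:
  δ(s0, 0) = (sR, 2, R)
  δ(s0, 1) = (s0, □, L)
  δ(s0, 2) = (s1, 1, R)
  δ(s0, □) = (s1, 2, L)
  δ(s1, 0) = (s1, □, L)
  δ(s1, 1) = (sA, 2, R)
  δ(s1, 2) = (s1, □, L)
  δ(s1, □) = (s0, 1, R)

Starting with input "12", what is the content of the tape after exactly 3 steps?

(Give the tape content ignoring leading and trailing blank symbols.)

Execution trace:
Initial: [s0]12
Step 1: δ(s0, 1) = (s0, □, L) → [s0]□□2
Step 2: δ(s0, □) = (s1, 2, L) → [s1]□2□2
Step 3: δ(s1, □) = (s0, 1, R) → 1[s0]2□2

After 3 steps, the tape (ignoring leading/trailing blanks) is: 12□2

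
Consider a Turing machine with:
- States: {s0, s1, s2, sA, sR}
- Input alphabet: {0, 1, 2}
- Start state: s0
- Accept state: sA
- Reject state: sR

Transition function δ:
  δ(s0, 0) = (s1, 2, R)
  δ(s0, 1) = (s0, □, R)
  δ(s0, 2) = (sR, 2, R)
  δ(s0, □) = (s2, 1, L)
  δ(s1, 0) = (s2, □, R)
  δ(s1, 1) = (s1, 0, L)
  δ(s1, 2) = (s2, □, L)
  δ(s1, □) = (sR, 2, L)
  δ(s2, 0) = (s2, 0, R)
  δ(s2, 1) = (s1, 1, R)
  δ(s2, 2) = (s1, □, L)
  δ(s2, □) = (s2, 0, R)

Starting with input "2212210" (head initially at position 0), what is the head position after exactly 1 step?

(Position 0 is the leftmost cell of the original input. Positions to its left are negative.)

Execution trace (head position shown):
Step 0: [s0]2212210  (head at position 0)
Step 1: move right → 2[sR]212210  (head at position 1)

After 1 step, the head is at position 1.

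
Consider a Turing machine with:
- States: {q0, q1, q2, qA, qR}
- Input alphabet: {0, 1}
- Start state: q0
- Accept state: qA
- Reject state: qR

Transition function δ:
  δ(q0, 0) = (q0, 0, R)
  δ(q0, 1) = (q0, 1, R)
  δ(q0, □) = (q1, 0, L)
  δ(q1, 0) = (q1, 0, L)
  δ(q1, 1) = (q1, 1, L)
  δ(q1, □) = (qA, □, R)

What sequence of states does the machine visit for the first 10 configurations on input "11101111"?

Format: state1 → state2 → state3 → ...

Execution trace:
Initial: [q0]11101111
Step 1: δ(q0, 1) = (q0, 1, R) → 1[q0]1101111
Step 2: δ(q0, 1) = (q0, 1, R) → 11[q0]101111
Step 3: δ(q0, 1) = (q0, 1, R) → 111[q0]01111
Step 4: δ(q0, 0) = (q0, 0, R) → 1110[q0]1111
Step 5: δ(q0, 1) = (q0, 1, R) → 11101[q0]111
Step 6: δ(q0, 1) = (q0, 1, R) → 111011[q0]11
Step 7: δ(q0, 1) = (q0, 1, R) → 1110111[q0]1
Step 8: δ(q0, 1) = (q0, 1, R) → 11101111[q0]□
Step 9: δ(q0, □) = (q1, 0, L) → 1110111[q1]10

State sequence: q0 → q0 → q0 → q0 → q0 → q0 → q0 → q0 → q0 → q1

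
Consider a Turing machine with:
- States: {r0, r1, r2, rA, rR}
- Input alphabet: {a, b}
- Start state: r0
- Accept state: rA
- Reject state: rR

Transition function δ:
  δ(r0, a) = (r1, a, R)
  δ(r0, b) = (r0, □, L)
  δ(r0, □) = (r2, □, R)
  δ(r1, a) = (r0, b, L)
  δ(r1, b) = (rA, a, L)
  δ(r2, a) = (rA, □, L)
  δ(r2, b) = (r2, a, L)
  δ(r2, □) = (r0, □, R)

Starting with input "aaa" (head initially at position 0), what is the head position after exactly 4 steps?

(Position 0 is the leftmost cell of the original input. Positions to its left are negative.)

Execution trace (head position shown):
Step 0: [r0]aaa  (head at position 0)
Step 1: move right → a[r1]aa  (head at position 1)
Step 2: move left → [r0]aba  (head at position 0)
Step 3: move right → a[r1]ba  (head at position 1)
Step 4: move left → [rA]aaa  (head at position 0)

After 4 steps, the head is at position 0.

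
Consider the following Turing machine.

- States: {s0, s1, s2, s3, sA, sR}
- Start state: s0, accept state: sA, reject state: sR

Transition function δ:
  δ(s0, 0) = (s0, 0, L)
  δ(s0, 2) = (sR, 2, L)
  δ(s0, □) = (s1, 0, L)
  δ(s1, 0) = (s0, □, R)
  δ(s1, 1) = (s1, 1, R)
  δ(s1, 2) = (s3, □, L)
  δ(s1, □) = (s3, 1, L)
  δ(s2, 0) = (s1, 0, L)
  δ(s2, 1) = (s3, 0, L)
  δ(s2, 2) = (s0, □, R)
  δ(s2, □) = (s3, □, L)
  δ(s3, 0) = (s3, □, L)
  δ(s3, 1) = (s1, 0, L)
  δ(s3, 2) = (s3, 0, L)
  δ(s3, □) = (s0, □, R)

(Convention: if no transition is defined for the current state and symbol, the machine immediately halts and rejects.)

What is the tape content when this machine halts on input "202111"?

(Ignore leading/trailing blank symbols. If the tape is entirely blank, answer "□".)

Execution trace:
Initial: [s0]202111
Step 1: δ(s0, 2) = (sR, 2, L) → [sR]□202111

The machine reaches the reject state sR and halts.

Final tape (ignoring leading/trailing blanks): 202111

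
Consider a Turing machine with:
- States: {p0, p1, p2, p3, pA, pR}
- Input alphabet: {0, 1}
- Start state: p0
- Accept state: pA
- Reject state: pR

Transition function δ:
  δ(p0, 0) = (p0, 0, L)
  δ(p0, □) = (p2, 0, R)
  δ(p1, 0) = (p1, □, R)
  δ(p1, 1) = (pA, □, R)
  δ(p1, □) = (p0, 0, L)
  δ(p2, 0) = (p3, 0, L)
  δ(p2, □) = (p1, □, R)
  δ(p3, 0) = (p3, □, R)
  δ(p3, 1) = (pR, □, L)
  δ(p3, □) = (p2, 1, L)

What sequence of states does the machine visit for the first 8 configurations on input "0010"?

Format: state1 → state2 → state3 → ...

Execution trace:
Initial: [p0]0010
Step 1: δ(p0, 0) = (p0, 0, L) → [p0]□0010
Step 2: δ(p0, □) = (p2, 0, R) → 0[p2]0010
Step 3: δ(p2, 0) = (p3, 0, L) → [p3]00010
Step 4: δ(p3, 0) = (p3, □, R) → □[p3]0010
Step 5: δ(p3, 0) = (p3, □, R) → □□[p3]010
Step 6: δ(p3, 0) = (p3, □, R) → □□□[p3]10
Step 7: δ(p3, 1) = (pR, □, L) → □□[pR]□□0

The machine reaches the reject state pR and halts.

State sequence: p0 → p0 → p2 → p3 → p3 → p3 → p3 → pR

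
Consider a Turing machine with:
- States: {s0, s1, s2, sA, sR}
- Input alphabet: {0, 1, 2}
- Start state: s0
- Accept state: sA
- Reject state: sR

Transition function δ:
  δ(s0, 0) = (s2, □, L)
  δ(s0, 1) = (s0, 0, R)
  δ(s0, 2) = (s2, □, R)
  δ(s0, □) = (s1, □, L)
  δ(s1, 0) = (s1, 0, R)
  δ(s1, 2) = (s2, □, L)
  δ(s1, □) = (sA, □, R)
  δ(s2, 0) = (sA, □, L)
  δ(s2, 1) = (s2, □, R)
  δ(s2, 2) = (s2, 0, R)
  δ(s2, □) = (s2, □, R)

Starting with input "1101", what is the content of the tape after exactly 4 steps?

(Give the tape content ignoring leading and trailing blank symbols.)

Execution trace:
Initial: [s0]1101
Step 1: δ(s0, 1) = (s0, 0, R) → 0[s0]101
Step 2: δ(s0, 1) = (s0, 0, R) → 00[s0]01
Step 3: δ(s0, 0) = (s2, □, L) → 0[s2]0□1
Step 4: δ(s2, 0) = (sA, □, L) → [sA]0□□1

The machine reaches the accept state sA and halts.

After 4 steps, the tape (ignoring leading/trailing blanks) is: 0□□1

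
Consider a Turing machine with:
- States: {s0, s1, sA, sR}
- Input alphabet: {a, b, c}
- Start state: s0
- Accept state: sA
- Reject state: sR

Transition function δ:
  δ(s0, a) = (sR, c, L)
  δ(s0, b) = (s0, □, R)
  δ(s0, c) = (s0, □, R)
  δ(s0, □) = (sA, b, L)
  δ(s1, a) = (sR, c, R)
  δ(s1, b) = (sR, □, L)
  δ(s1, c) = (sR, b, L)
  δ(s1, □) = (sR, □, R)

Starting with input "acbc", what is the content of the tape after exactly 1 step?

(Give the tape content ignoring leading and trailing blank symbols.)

Execution trace:
Initial: [s0]acbc
Step 1: δ(s0, a) = (sR, c, L) → [sR]□ccbc

The machine reaches the reject state sR and halts.

After 1 step, the tape (ignoring leading/trailing blanks) is: ccbc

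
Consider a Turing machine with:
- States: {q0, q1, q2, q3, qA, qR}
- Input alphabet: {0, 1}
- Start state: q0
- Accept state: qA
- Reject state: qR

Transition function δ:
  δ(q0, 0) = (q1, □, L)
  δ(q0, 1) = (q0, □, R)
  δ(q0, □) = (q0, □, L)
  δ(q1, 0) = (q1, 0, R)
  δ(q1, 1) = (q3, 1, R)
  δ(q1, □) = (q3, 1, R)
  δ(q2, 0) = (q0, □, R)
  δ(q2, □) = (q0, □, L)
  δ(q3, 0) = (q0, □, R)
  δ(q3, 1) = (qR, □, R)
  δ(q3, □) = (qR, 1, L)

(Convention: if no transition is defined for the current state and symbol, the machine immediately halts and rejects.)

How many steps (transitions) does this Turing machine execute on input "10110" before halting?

Execution trace:
Initial: [q0]10110
Step 1: δ(q0, 1) = (q0, □, R) → □[q0]0110
Step 2: δ(q0, 0) = (q1, □, L) → [q1]□□110
Step 3: δ(q1, □) = (q3, 1, R) → 1[q3]□110
Step 4: δ(q3, □) = (qR, 1, L) → [qR]11110

The machine reaches the reject state qR and halts.

The machine executed 4 steps before halting.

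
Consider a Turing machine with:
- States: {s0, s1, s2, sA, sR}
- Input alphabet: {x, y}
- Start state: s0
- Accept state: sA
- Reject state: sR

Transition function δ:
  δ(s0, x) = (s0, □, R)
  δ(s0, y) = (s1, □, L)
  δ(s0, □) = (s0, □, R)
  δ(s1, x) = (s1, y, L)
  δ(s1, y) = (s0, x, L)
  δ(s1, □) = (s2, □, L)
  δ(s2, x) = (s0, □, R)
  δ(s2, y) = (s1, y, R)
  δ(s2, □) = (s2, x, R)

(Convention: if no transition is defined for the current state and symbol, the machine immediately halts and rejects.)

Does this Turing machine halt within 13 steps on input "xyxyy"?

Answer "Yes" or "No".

Execution trace:
Initial: [s0]xyxyy
Step 1: δ(s0, x) = (s0, □, R) → □[s0]yxyy
Step 2: δ(s0, y) = (s1, □, L) → [s1]□□xyy
Step 3: δ(s1, □) = (s2, □, L) → [s2]□□□xyy
Step 4: δ(s2, □) = (s2, x, R) → x[s2]□□xyy
Step 5: δ(s2, □) = (s2, x, R) → xx[s2]□xyy
Step 6: δ(s2, □) = (s2, x, R) → xxx[s2]xyy
Step 7: δ(s2, x) = (s0, □, R) → xxx□[s0]yy
Step 8: δ(s0, y) = (s1, □, L) → xxx[s1]□□y
Step 9: δ(s1, □) = (s2, □, L) → xx[s2]x□□y
Step 10: δ(s2, x) = (s0, □, R) → xx□[s0]□□y
Step 11: δ(s0, □) = (s0, □, R) → xx□□[s0]□y
Step 12: δ(s0, □) = (s0, □, R) → xx□□□[s0]y
Step 13: δ(s0, y) = (s1, □, L) → xx□□[s1]□□

The machine has not reached a halting state after 13 steps.
The machine did not halt within the 13-step bound.

Answer: No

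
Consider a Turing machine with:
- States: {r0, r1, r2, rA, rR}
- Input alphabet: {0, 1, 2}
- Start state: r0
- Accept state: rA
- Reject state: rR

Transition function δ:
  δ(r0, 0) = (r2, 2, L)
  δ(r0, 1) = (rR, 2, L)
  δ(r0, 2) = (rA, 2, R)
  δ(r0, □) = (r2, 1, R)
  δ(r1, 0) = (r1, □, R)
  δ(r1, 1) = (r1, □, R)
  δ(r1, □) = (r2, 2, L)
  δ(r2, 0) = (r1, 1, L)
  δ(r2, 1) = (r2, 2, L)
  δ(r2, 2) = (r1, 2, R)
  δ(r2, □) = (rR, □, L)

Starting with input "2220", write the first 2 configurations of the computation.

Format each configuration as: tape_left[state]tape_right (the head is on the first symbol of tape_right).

Transitions applied:
Step 1: δ(r0, 2) = (rA, 2, R)

The first 2 configurations are:
[r0]2220 ⊢ 2[rA]220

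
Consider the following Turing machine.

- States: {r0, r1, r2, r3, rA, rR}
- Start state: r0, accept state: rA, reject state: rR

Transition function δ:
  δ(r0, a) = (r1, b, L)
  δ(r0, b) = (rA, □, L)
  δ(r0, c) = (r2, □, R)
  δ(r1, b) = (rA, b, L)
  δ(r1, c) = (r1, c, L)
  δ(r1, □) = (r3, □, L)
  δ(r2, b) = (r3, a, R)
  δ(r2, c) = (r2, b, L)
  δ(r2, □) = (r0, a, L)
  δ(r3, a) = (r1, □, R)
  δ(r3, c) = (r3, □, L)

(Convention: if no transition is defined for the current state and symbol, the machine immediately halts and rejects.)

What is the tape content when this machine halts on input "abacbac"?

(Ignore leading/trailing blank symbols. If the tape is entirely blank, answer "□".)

Execution trace:
Initial: [r0]abacbac
Step 1: δ(r0, a) = (r1, b, L) → [r1]□bbacbac
Step 2: δ(r1, □) = (r3, □, L) → [r3]□□bbacbac

No transition is defined for δ(r3, □). By convention the machine halts and rejects.

Final tape (ignoring leading/trailing blanks): bbacbac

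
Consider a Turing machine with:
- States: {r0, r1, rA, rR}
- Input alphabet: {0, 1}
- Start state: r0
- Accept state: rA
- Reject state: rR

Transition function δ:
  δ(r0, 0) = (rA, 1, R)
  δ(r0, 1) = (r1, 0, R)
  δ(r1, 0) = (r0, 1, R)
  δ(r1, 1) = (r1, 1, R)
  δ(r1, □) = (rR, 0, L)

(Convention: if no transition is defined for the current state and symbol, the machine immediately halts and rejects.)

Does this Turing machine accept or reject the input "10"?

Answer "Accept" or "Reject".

Execution trace:
Initial: [r0]10
Step 1: δ(r0, 1) = (r1, 0, R) → 0[r1]0
Step 2: δ(r1, 0) = (r0, 1, R) → 01[r0]□

No transition is defined for δ(r0, □). By convention the machine halts and rejects.

Answer: Reject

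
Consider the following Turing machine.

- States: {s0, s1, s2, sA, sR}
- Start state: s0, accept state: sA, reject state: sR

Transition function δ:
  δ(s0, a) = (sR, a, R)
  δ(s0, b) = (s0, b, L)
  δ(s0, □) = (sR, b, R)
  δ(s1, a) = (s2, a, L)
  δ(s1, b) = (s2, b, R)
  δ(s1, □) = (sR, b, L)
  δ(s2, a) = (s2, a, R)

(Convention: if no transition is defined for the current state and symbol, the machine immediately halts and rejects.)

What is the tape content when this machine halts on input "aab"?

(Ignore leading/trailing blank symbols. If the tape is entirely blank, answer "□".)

Execution trace:
Initial: [s0]aab
Step 1: δ(s0, a) = (sR, a, R) → a[sR]ab

The machine reaches the reject state sR and halts.

Final tape (ignoring leading/trailing blanks): aab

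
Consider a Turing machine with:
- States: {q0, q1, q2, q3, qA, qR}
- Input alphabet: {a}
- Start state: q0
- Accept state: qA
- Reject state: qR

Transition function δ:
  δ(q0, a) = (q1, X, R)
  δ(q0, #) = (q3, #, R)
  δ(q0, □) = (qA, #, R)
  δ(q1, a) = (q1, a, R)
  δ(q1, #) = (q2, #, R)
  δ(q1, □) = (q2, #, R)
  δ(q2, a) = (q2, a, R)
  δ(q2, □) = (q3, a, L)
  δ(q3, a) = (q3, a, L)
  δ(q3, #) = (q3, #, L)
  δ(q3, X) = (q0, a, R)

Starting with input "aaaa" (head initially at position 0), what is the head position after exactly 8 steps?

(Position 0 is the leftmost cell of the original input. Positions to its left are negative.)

Execution trace (head position shown):
Step 0: [q0]aaaa  (head at position 0)
Step 1: move right → X[q1]aaa  (head at position 1)
Step 2: move right → Xa[q1]aa  (head at position 2)
Step 3: move right → Xaa[q1]a  (head at position 3)
Step 4: move right → Xaaa[q1]□  (head at position 4)
Step 5: move right → Xaaa#[q2]□  (head at position 5)
Step 6: move left → Xaaa[q3]#a  (head at position 4)
Step 7: move left → Xaa[q3]a#a  (head at position 3)
Step 8: move left → Xa[q3]aa#a  (head at position 2)

After 8 steps, the head is at position 2.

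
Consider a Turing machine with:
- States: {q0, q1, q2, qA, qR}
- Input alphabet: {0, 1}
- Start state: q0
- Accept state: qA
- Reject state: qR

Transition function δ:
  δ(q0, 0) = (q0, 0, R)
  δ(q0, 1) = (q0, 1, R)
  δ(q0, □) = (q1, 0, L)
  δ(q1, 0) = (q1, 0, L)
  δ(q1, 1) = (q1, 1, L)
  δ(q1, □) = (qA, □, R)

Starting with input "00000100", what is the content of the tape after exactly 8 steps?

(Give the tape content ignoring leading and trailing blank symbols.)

Execution trace:
Initial: [q0]00000100
Step 1: δ(q0, 0) = (q0, 0, R) → 0[q0]0000100
Step 2: δ(q0, 0) = (q0, 0, R) → 00[q0]000100
Step 3: δ(q0, 0) = (q0, 0, R) → 000[q0]00100
Step 4: δ(q0, 0) = (q0, 0, R) → 0000[q0]0100
Step 5: δ(q0, 0) = (q0, 0, R) → 00000[q0]100
Step 6: δ(q0, 1) = (q0, 1, R) → 000001[q0]00
Step 7: δ(q0, 0) = (q0, 0, R) → 0000010[q0]0
Step 8: δ(q0, 0) = (q0, 0, R) → 00000100[q0]□

After 8 steps, the tape (ignoring leading/trailing blanks) is: 00000100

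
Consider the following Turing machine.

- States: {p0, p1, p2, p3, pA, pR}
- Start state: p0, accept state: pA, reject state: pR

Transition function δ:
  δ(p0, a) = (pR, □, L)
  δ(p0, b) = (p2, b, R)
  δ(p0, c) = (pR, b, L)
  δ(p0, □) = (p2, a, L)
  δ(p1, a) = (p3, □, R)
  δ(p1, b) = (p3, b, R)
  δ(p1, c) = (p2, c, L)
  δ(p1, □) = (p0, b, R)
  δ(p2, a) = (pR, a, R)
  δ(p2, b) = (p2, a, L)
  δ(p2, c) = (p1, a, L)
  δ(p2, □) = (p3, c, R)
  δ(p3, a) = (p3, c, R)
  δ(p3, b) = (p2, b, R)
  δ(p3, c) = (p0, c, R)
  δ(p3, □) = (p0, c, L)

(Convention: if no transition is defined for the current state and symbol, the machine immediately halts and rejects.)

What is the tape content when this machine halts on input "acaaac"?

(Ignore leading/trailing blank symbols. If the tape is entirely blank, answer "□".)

Execution trace:
Initial: [p0]acaaac
Step 1: δ(p0, a) = (pR, □, L) → [pR]□□caaac

The machine reaches the reject state pR and halts.

Final tape (ignoring leading/trailing blanks): caaac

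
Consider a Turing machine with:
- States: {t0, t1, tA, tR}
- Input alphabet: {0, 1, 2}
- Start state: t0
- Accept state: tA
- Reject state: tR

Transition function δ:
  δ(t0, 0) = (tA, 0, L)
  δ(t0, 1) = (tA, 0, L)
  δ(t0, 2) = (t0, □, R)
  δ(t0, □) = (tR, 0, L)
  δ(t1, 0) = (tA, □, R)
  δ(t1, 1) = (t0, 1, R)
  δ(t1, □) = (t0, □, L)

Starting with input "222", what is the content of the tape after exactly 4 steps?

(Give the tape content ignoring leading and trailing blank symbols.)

Execution trace:
Initial: [t0]222
Step 1: δ(t0, 2) = (t0, □, R) → □[t0]22
Step 2: δ(t0, 2) = (t0, □, R) → □□[t0]2
Step 3: δ(t0, 2) = (t0, □, R) → □□□[t0]□
Step 4: δ(t0, □) = (tR, 0, L) → □□[tR]□0

The machine reaches the reject state tR and halts.

After 4 steps, the tape (ignoring leading/trailing blanks) is: 0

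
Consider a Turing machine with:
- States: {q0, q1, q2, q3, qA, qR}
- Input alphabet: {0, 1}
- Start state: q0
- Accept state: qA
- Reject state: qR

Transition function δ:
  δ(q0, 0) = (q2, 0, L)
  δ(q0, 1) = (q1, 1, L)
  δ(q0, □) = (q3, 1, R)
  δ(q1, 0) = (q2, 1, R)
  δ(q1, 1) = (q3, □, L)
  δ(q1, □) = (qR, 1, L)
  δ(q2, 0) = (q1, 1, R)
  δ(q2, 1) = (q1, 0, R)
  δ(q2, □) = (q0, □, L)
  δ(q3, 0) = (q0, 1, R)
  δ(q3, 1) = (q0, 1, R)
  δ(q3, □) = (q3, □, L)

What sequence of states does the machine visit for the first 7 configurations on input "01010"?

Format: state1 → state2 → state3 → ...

Execution trace:
Initial: [q0]01010
Step 1: δ(q0, 0) = (q2, 0, L) → [q2]□01010
Step 2: δ(q2, □) = (q0, □, L) → [q0]□□01010
Step 3: δ(q0, □) = (q3, 1, R) → 1[q3]□01010
Step 4: δ(q3, □) = (q3, □, L) → [q3]1□01010
Step 5: δ(q3, 1) = (q0, 1, R) → 1[q0]□01010
Step 6: δ(q0, □) = (q3, 1, R) → 11[q3]01010

State sequence: q0 → q2 → q0 → q3 → q3 → q0 → q3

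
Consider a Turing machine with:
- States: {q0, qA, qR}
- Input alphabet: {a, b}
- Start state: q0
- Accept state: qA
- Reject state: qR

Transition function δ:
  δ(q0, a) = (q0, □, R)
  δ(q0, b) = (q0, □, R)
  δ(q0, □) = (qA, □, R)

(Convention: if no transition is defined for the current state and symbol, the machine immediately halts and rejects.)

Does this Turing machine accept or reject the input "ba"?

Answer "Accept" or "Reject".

Execution trace:
Initial: [q0]ba
Step 1: δ(q0, b) = (q0, □, R) → □[q0]a
Step 2: δ(q0, a) = (q0, □, R) → □□[q0]□
Step 3: δ(q0, □) = (qA, □, R) → □□□[qA]□

The machine reaches the accept state qA and halts.

Answer: Accept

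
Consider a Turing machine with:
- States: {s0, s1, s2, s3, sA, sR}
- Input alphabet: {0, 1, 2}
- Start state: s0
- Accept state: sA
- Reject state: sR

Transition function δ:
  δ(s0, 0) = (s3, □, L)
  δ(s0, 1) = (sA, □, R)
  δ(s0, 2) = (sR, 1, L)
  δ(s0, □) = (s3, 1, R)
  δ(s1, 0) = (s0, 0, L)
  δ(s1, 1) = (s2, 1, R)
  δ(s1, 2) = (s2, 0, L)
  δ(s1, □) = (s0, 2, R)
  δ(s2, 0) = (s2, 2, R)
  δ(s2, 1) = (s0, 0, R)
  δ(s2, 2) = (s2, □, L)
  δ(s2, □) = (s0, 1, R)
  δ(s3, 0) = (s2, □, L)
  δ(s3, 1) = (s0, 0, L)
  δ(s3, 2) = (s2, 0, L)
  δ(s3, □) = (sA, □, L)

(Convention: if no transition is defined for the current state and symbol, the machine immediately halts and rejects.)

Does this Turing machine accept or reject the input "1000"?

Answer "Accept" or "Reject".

Execution trace:
Initial: [s0]1000
Step 1: δ(s0, 1) = (sA, □, R) → □[sA]000

The machine reaches the accept state sA and halts.

Answer: Accept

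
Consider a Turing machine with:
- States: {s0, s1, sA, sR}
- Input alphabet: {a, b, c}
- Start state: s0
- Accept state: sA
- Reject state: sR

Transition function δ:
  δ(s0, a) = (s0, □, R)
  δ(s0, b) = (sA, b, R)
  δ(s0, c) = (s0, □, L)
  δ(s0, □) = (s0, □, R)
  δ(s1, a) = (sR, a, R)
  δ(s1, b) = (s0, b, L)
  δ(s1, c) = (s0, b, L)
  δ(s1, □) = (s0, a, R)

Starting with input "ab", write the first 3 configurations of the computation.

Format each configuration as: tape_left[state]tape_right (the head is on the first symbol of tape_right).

Transitions applied:
Step 1: δ(s0, a) = (s0, □, R)
Step 2: δ(s0, b) = (sA, b, R)

The first 3 configurations are:
[s0]ab ⊢ □[s0]b ⊢ □b[sA]□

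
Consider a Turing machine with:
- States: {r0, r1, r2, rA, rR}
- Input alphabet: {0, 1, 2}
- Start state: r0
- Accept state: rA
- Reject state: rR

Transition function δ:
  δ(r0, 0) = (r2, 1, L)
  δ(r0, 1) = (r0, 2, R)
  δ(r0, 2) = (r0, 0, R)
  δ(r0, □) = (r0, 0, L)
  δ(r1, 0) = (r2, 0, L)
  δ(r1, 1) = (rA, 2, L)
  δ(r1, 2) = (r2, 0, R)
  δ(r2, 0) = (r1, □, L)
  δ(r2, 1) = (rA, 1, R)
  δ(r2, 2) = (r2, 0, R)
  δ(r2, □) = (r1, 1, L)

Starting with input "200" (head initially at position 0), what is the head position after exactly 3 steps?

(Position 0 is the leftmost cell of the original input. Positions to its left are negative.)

Execution trace (head position shown):
Step 0: [r0]200  (head at position 0)
Step 1: move right → 0[r0]00  (head at position 1)
Step 2: move left → [r2]010  (head at position 0)
Step 3: move left → [r1]□□10  (head at position -1)

After 3 steps, the head is at position -1.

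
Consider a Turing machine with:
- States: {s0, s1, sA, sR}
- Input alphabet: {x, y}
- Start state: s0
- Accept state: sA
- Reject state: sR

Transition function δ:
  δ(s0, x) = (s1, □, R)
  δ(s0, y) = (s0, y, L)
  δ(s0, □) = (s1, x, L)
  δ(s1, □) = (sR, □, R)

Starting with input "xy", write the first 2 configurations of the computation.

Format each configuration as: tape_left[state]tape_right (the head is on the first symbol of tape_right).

Transitions applied:
Step 1: δ(s0, x) = (s1, □, R)

The first 2 configurations are:
[s0]xy ⊢ □[s1]y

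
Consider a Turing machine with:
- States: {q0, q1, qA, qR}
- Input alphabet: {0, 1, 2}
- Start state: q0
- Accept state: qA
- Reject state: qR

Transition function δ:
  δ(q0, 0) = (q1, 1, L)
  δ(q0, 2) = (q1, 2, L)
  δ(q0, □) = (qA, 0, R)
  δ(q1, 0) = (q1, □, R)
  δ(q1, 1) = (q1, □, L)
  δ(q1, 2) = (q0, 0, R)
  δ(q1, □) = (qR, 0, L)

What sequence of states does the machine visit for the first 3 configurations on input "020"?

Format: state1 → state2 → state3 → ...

Execution trace:
Initial: [q0]020
Step 1: δ(q0, 0) = (q1, 1, L) → [q1]□120
Step 2: δ(q1, □) = (qR, 0, L) → [qR]□0120

The machine reaches the reject state qR and halts.

State sequence: q0 → q1 → qR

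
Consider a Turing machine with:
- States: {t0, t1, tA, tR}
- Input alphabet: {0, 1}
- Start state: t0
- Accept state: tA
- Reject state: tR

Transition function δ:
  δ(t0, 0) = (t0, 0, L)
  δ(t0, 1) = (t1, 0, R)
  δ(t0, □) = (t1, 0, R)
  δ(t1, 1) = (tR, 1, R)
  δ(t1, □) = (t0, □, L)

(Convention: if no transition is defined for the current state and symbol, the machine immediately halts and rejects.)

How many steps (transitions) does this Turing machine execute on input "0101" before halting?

Execution trace:
Initial: [t0]0101
Step 1: δ(t0, 0) = (t0, 0, L) → [t0]□0101
Step 2: δ(t0, □) = (t1, 0, R) → 0[t1]0101

No transition is defined for δ(t1, 0). By convention the machine halts and rejects.

The machine executed 2 steps before halting.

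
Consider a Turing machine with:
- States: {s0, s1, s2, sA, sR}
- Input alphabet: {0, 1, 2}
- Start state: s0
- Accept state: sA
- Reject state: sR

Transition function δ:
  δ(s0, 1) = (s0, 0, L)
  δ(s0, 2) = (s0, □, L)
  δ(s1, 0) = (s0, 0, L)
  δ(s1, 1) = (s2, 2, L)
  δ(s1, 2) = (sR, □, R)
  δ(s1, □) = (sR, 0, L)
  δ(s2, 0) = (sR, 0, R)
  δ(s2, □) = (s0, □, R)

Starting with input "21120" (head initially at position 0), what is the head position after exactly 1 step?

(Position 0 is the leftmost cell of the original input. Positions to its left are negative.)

Execution trace (head position shown):
Step 0: [s0]21120  (head at position 0)
Step 1: move left → [s0]□□1120  (head at position -1)

After 1 step, the head is at position -1.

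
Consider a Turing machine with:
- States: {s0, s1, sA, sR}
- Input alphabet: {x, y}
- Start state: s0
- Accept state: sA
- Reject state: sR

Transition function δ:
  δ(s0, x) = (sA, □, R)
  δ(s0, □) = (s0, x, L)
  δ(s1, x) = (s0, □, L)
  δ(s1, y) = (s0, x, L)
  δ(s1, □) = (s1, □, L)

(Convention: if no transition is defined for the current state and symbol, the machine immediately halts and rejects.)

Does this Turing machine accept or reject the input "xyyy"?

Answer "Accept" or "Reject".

Execution trace:
Initial: [s0]xyyy
Step 1: δ(s0, x) = (sA, □, R) → □[sA]yyy

The machine reaches the accept state sA and halts.

Answer: Accept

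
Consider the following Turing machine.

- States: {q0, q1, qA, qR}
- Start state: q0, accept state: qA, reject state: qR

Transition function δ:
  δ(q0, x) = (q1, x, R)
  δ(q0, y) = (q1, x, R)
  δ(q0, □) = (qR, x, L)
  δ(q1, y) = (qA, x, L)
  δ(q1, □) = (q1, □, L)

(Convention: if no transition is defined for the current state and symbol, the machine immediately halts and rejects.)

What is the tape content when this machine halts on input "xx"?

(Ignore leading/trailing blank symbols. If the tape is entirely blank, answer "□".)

Execution trace:
Initial: [q0]xx
Step 1: δ(q0, x) = (q1, x, R) → x[q1]x

No transition is defined for δ(q1, x). By convention the machine halts and rejects.

Final tape (ignoring leading/trailing blanks): xx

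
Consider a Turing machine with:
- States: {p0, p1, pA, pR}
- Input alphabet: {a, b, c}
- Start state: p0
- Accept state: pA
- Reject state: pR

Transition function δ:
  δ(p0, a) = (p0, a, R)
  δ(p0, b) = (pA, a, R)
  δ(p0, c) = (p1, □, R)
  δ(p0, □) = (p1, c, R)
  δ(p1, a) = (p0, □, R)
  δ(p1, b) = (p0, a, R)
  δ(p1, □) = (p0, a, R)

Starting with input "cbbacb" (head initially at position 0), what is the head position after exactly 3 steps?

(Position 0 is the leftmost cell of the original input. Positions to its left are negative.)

Execution trace (head position shown):
Step 0: [p0]cbbacb  (head at position 0)
Step 1: move right → □[p1]bbacb  (head at position 1)
Step 2: move right → □a[p0]bacb  (head at position 2)
Step 3: move right → □aa[pA]acb  (head at position 3)

After 3 steps, the head is at position 3.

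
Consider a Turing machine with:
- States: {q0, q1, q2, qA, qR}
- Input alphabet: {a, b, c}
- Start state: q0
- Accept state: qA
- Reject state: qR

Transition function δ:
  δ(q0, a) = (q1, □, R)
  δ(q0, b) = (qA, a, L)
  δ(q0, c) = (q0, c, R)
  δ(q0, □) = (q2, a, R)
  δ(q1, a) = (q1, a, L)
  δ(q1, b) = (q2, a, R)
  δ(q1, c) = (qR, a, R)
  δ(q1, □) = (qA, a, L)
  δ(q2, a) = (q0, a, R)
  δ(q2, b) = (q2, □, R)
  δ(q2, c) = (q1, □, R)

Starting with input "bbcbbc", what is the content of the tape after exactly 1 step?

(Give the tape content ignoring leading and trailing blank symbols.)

Execution trace:
Initial: [q0]bbcbbc
Step 1: δ(q0, b) = (qA, a, L) → [qA]□abcbbc

The machine reaches the accept state qA and halts.

After 1 step, the tape (ignoring leading/trailing blanks) is: abcbbc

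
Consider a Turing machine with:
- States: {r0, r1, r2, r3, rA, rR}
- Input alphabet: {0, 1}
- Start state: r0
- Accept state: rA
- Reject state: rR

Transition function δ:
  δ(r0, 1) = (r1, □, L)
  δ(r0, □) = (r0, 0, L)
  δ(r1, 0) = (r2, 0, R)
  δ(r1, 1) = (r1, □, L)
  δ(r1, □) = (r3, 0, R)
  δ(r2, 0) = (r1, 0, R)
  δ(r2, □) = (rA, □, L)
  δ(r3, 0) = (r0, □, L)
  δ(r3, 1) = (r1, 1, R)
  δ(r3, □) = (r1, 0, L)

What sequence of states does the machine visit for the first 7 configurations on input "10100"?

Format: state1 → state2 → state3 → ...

Execution trace:
Initial: [r0]10100
Step 1: δ(r0, 1) = (r1, □, L) → [r1]□□0100
Step 2: δ(r1, □) = (r3, 0, R) → 0[r3]□0100
Step 3: δ(r3, □) = (r1, 0, L) → [r1]000100
Step 4: δ(r1, 0) = (r2, 0, R) → 0[r2]00100
Step 5: δ(r2, 0) = (r1, 0, R) → 00[r1]0100
Step 6: δ(r1, 0) = (r2, 0, R) → 000[r2]100

No transition is defined for δ(r2, 1). By convention the machine halts and rejects.

State sequence: r0 → r1 → r3 → r1 → r2 → r1 → r2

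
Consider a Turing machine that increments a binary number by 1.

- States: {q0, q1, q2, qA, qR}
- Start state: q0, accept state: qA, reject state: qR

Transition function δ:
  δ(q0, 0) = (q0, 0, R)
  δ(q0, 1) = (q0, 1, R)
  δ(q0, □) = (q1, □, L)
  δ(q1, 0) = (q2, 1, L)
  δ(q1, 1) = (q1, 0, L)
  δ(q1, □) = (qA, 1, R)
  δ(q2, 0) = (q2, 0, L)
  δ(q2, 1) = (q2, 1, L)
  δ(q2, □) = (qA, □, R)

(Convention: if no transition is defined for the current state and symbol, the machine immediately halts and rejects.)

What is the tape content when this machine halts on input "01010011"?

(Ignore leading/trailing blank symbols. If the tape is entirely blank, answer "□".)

Execution trace:
Initial: [q0]01010011
Step 1: δ(q0, 0) = (q0, 0, R) → 0[q0]1010011
Step 2: δ(q0, 1) = (q0, 1, R) → 01[q0]010011
Step 3: δ(q0, 0) = (q0, 0, R) → 010[q0]10011
Step 4: δ(q0, 1) = (q0, 1, R) → 0101[q0]0011
Step 5: δ(q0, 0) = (q0, 0, R) → 01010[q0]011
Step 6: δ(q0, 0) = (q0, 0, R) → 010100[q0]11
Step 7: δ(q0, 1) = (q0, 1, R) → 0101001[q0]1
Step 8: δ(q0, 1) = (q0, 1, R) → 01010011[q0]□
Step 9: δ(q0, □) = (q1, □, L) → 0101001[q1]1□
Step 10: δ(q1, 1) = (q1, 0, L) → 010100[q1]10□
Step 11: δ(q1, 1) = (q1, 0, L) → 01010[q1]000□
Step 12: δ(q1, 0) = (q2, 1, L) → 0101[q2]0100□
Step 13: δ(q2, 0) = (q2, 0, L) → 010[q2]10100□
Step 14: δ(q2, 1) = (q2, 1, L) → 01[q2]010100□
Step 15: δ(q2, 0) = (q2, 0, L) → 0[q2]1010100□
Step 16: δ(q2, 1) = (q2, 1, L) → [q2]01010100□
Step 17: δ(q2, 0) = (q2, 0, L) → [q2]□01010100□
Step 18: δ(q2, □) = (qA, □, R) → □[qA]01010100□

The machine reaches the accept state qA and halts.

Final tape (ignoring leading/trailing blanks): 01010100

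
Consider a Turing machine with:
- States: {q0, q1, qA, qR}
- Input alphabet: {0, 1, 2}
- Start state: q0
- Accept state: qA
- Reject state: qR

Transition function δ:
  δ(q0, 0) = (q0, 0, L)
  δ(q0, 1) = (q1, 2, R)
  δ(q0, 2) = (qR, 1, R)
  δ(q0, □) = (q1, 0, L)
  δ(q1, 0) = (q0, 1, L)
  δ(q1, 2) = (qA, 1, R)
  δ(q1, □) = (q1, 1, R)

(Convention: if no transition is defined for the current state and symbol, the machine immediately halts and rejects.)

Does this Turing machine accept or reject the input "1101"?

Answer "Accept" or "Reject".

Execution trace:
Initial: [q0]1101
Step 1: δ(q0, 1) = (q1, 2, R) → 2[q1]101

No transition is defined for δ(q1, 1). By convention the machine halts and rejects.

Answer: Reject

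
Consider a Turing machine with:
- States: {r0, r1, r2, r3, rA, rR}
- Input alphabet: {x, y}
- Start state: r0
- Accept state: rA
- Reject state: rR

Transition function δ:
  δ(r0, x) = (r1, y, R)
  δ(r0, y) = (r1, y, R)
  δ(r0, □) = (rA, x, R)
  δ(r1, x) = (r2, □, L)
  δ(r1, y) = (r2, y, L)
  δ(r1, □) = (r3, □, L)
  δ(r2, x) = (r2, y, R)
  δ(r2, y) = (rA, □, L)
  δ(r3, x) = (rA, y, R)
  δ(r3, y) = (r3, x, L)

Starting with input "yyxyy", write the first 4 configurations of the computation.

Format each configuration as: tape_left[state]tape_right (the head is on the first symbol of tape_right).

Transitions applied:
Step 1: δ(r0, y) = (r1, y, R)
Step 2: δ(r1, y) = (r2, y, L)
Step 3: δ(r2, y) = (rA, □, L)

The first 4 configurations are:
[r0]yyxyy ⊢ y[r1]yxyy ⊢ [r2]yyxyy ⊢ [rA]□□yxyy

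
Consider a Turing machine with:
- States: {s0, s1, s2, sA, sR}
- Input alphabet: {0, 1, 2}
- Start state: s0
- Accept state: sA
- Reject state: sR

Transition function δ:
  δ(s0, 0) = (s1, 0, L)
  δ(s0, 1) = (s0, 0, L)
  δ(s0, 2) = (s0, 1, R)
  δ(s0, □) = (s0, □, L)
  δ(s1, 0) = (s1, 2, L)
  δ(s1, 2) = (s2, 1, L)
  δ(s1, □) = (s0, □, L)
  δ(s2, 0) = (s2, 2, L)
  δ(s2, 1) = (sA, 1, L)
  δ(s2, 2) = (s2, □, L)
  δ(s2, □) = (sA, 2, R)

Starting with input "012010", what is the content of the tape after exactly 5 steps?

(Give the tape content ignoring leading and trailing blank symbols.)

Execution trace:
Initial: [s0]012010
Step 1: δ(s0, 0) = (s1, 0, L) → [s1]□012010
Step 2: δ(s1, □) = (s0, □, L) → [s0]□□012010
Step 3: δ(s0, □) = (s0, □, L) → [s0]□□□012010
Step 4: δ(s0, □) = (s0, □, L) → [s0]□□□□012010
Step 5: δ(s0, □) = (s0, □, L) → [s0]□□□□□012010

After 5 steps, the tape (ignoring leading/trailing blanks) is: 012010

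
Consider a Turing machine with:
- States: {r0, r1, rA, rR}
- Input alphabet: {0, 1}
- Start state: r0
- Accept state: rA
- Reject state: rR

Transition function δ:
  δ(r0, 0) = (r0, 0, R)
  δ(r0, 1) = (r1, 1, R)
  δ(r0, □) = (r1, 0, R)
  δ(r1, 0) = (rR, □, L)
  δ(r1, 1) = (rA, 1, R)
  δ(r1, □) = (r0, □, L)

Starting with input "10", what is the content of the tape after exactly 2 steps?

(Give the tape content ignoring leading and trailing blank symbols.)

Execution trace:
Initial: [r0]10
Step 1: δ(r0, 1) = (r1, 1, R) → 1[r1]0
Step 2: δ(r1, 0) = (rR, □, L) → [rR]1□

The machine reaches the reject state rR and halts.

After 2 steps, the tape (ignoring leading/trailing blanks) is: 1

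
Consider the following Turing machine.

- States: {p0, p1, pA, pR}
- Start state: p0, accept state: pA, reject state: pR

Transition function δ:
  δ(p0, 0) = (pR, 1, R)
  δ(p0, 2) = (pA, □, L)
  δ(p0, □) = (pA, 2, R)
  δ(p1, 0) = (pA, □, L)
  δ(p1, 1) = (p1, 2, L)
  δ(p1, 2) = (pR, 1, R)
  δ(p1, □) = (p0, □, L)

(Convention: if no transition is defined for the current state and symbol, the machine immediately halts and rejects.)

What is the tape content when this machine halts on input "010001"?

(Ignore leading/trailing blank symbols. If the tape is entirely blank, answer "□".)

Execution trace:
Initial: [p0]010001
Step 1: δ(p0, 0) = (pR, 1, R) → 1[pR]10001

The machine reaches the reject state pR and halts.

Final tape (ignoring leading/trailing blanks): 110001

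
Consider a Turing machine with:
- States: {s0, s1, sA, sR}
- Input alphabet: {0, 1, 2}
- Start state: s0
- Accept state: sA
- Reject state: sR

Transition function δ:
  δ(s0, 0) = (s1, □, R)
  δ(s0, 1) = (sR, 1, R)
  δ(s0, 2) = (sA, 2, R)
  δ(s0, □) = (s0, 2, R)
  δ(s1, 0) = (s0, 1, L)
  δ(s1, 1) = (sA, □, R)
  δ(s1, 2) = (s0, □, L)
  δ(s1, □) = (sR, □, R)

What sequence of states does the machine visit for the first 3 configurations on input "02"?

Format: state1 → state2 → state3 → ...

Execution trace:
Initial: [s0]02
Step 1: δ(s0, 0) = (s1, □, R) → □[s1]2
Step 2: δ(s1, 2) = (s0, □, L) → [s0]□□

State sequence: s0 → s1 → s0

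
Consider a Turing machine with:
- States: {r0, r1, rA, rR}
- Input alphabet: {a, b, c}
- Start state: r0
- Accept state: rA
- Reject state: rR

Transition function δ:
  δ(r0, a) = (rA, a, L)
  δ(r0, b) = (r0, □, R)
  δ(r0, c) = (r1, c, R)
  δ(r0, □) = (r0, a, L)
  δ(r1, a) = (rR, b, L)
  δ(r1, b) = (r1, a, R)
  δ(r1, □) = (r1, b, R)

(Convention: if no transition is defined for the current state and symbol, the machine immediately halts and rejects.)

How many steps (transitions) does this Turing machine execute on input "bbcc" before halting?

Execution trace:
Initial: [r0]bbcc
Step 1: δ(r0, b) = (r0, □, R) → □[r0]bcc
Step 2: δ(r0, b) = (r0, □, R) → □□[r0]cc
Step 3: δ(r0, c) = (r1, c, R) → □□c[r1]c

No transition is defined for δ(r1, c). By convention the machine halts and rejects.

The machine executed 3 steps before halting.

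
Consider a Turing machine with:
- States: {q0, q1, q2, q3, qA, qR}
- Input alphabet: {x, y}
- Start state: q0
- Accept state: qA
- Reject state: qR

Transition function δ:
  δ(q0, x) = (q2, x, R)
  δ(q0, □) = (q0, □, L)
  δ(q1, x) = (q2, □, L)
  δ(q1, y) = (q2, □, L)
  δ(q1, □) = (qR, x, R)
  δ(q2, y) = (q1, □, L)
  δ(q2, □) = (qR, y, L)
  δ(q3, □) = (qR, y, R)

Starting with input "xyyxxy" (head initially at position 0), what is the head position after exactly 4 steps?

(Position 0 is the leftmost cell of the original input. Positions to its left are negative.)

Execution trace (head position shown):
Step 0: [q0]xyyxxy  (head at position 0)
Step 1: move right → x[q2]yyxxy  (head at position 1)
Step 2: move left → [q1]x□yxxy  (head at position 0)
Step 3: move left → [q2]□□□yxxy  (head at position -1)
Step 4: move left → [qR]□y□□yxxy  (head at position -2)

After 4 steps, the head is at position -2.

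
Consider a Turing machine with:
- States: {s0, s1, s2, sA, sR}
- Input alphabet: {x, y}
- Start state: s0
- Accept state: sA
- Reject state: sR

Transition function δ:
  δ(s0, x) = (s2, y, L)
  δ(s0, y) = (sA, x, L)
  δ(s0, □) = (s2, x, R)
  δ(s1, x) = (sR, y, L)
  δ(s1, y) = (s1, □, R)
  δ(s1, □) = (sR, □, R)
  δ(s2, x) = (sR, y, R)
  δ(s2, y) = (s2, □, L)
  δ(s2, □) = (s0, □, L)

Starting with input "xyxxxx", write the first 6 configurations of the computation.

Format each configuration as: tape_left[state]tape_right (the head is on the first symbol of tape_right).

Transitions applied:
Step 1: δ(s0, x) = (s2, y, L)
Step 2: δ(s2, □) = (s0, □, L)
Step 3: δ(s0, □) = (s2, x, R)
Step 4: δ(s2, □) = (s0, □, L)
Step 5: δ(s0, x) = (s2, y, L)

The first 6 configurations are:
[s0]xyxxxx ⊢ [s2]□yyxxxx ⊢ [s0]□□yyxxxx ⊢ x[s2]□yyxxxx ⊢ [s0]x□yyxxxx ⊢ [s2]□y□yyxxxx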